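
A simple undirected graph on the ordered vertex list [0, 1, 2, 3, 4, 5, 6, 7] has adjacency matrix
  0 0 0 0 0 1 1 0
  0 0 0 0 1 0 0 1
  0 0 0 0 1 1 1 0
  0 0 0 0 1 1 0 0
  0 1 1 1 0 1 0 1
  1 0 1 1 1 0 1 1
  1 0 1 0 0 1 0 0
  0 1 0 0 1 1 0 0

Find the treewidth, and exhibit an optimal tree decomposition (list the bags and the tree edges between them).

Treewidth 2.
One such decomposition:
Bags: B1 = {2, 5, 6}  B2 = {2, 4, 5}  B3 = {4, 5, 7}  B4 = {3, 4, 5}  B5 = {1, 4, 7}  B6 = {0, 5, 6}
Tree: B1–B2, B2–B3, B2–B4, B3–B5, B1–B6

Every bag has size at most 3, so the width is 3 − 1 = 2 and tw(G) ≤ 2. On the other hand G contains the 3-clique {1, 4, 7}. A clique must lie in a single bag of any decomposition, so no decomposition can have width below 2. The upper and lower bounds meet at 2, so that is the treewidth.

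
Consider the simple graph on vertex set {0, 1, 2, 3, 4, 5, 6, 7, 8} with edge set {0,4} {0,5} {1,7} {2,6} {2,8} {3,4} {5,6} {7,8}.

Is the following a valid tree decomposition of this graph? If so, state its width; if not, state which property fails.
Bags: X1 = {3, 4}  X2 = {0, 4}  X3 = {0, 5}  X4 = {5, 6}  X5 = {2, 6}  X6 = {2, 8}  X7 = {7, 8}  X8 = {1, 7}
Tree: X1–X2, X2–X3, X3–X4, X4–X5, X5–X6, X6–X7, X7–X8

Yes; width 1.

Vertex coverage: the bags together contain {0, 1, 2, 3, 4, 5, 6, 7, 8}, the full vertex set. Edge coverage: each edge of G has both endpoints in at least one bag. Running intersection: for every vertex, the bags containing it form a connected subtree. All three properties hold, so this is a valid tree decomposition of width max|bag| − 1 = 1, and hence tw(G) ≤ 1.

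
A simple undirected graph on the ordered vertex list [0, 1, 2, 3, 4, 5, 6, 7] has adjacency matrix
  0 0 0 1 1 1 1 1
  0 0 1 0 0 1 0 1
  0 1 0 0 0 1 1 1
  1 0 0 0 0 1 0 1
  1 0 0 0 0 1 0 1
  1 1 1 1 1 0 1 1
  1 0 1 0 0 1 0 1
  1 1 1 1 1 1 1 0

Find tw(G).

3

A width-3 tree decomposition is:
Bags: B1 = {2, 5, 6, 7}  B2 = {1, 2, 5, 7}  B3 = {0, 5, 6, 7}  B4 = {0, 3, 5, 7}  B5 = {0, 4, 5, 7}
Tree: B1–B2, B1–B3, B3–B4, B3–B5
Each bag holds 4 vertices, so the decomposition has width 3, which upper-bounds the treewidth. On the other hand G contains the 4-clique {0, 3, 5, 7}. A clique must lie in a single bag of any decomposition, so no decomposition can have width below 3. Therefore the treewidth is 3.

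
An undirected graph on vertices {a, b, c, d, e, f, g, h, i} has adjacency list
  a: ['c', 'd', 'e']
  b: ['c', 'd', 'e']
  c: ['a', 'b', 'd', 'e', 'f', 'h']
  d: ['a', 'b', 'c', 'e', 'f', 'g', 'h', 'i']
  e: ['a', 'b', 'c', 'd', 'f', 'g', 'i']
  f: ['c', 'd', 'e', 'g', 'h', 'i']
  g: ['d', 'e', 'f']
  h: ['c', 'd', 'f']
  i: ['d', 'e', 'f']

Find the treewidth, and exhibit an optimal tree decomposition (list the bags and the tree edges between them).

Treewidth 3.
One optimal decomposition is:
Bags: B1 = {a, c, d, e}  B2 = {c, d, e, f}  B3 = {b, c, d, e}  B4 = {c, d, f, h}  B5 = {d, e, f, i}  B6 = {d, e, f, g}
Tree: B1–B2, B2–B3, B2–B4, B2–B5, B5–B6

Each bag holds 4 vertices, so the decomposition has width 3, which upper-bounds the treewidth. For the lower bound, the 4 vertices {a, c, d, e} are pairwise adjacent, and any tree decomposition puts a clique entirely inside one bag — forcing width ≥ 3. Therefore the treewidth is 3.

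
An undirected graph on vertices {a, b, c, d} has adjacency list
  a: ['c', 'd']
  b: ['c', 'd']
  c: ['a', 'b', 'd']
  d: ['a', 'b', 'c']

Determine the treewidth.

2

A width-2 tree decomposition is:
Bags: B1 = {b, c, d}  B2 = {a, c, d}
Tree: B1–B2
Each bag holds 3 vertices, so the decomposition has width 2, which upper-bounds the treewidth. For the lower bound, the 3 vertices {a, c, d} are pairwise adjacent, and any tree decomposition puts a clique entirely inside one bag — forcing width ≥ 2. Therefore the treewidth is 2.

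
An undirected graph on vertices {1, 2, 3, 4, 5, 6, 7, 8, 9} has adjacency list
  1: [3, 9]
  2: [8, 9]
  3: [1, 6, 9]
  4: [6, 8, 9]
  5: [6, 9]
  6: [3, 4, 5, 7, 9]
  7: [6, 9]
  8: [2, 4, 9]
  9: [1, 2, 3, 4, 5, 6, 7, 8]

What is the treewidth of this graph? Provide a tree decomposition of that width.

Every bag has size at most 3, so the width is 3 − 1 = 2 and tw(G) ≤ 2. For the lower bound, the 3 vertices {2, 8, 9} are pairwise adjacent, and any tree decomposition puts a clique entirely inside one bag — forcing width ≥ 2. Combining the bounds, tw(G) = 2.

Treewidth 2.
One such decomposition:
Bags: B1 = {3, 6, 9}  B2 = {4, 6, 9}  B3 = {1, 3, 9}  B4 = {5, 6, 9}  B5 = {6, 7, 9}  B6 = {4, 8, 9}  B7 = {2, 8, 9}
Tree: B1–B2, B1–B3, B2–B4, B4–B5, B2–B6, B6–B7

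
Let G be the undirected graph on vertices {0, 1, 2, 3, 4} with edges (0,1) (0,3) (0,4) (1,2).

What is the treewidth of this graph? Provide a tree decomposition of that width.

Each bag holds 2 vertices, so the decomposition has width 1, which upper-bounds the treewidth. Any graph with an edge has treewidth ≥ 1, and G has the edge 1–2. Therefore the treewidth is 1.

Treewidth 1.
Bags: B1 = {1, 2}  B2 = {0, 1}  B3 = {0, 4}  B4 = {0, 3}
Tree: B1–B2, B2–B3, B2–B4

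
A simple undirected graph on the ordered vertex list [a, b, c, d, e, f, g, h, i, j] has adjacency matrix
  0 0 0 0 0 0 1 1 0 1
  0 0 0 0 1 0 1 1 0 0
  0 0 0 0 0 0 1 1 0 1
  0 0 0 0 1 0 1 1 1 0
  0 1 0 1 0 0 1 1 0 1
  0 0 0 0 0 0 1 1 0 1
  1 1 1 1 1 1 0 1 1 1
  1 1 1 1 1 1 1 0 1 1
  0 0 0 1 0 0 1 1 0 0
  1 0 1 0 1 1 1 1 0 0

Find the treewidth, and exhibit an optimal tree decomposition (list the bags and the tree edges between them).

The largest bag has 4 vertices, giving width 3; this decomposition certifies tw(G) ≤ 3. For the lower bound, the 4 vertices {d, e, g, h} are pairwise adjacent, and any tree decomposition puts a clique entirely inside one bag — forcing width ≥ 3. The upper and lower bounds meet at 3, so that is the treewidth.

Treewidth 3.
One such decomposition:
Bags: B1 = {d, e, g, h}  B2 = {e, g, h, j}  B3 = {c, g, h, j}  B4 = {d, g, h, i}  B5 = {a, g, h, j}  B6 = {b, e, g, h}  B7 = {f, g, h, j}
Tree: B1–B2, B2–B3, B1–B4, B3–B5, B1–B6, B3–B7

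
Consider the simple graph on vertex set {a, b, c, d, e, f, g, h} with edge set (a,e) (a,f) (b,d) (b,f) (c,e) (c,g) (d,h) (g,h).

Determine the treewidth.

2

A width-2 tree decomposition is:
Bags: B1 = {a, e, f}  B2 = {b, e, f}  B3 = {b, d, e}  B4 = {d, e, h}  B5 = {e, g, h}  B6 = {c, e, g}
Tree: B1–B2, B2–B3, B3–B4, B4–B5, B5–B6
Every bag has size at most 3, so the width is 3 − 1 = 2 and tw(G) ≤ 2. For the lower bound, G contains the cycle e–a–f–b–d–h–g–c–e, so G is not a forest; only forests have treewidth ≤ 1, hence tw(G) ≥ 2. The upper and lower bounds meet at 2, so that is the treewidth.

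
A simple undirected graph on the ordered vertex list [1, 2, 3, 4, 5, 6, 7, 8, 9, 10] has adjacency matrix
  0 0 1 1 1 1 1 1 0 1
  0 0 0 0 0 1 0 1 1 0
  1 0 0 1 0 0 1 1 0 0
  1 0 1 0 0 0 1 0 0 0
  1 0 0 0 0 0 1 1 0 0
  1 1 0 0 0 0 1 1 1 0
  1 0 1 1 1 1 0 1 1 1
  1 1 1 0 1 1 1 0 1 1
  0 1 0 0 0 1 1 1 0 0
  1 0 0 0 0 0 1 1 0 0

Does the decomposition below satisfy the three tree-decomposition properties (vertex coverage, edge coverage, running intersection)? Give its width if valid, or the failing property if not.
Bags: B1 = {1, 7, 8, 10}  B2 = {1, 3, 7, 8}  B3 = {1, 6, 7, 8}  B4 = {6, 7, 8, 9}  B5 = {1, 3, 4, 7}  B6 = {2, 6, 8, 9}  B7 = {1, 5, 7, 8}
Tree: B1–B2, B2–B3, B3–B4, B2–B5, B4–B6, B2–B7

Yes; width 3.

Vertex coverage: the bags together contain {1, 2, 3, 4, 5, 6, 7, 8, 9, 10}, the full vertex set. Edge coverage: each edge of G has both endpoints in at least one bag. Running intersection: for every vertex, the bags containing it form a connected subtree. All three properties hold, so this is a valid tree decomposition of width max|bag| − 1 = 3, and hence tw(G) ≤ 3.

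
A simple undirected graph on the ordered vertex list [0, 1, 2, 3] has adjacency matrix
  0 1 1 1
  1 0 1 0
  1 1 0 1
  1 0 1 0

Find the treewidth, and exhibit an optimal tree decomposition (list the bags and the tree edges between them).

Every bag has size at most 3, so the width is 3 − 1 = 2 and tw(G) ≤ 2. For the lower bound, the 3 vertices {0, 1, 2} are pairwise adjacent, and any tree decomposition puts a clique entirely inside one bag — forcing width ≥ 2. Hence tw(G) = 2 exactly.

Treewidth 2.
One such decomposition:
Bags: B1 = {0, 2, 3}  B2 = {0, 1, 2}
Tree: B1–B2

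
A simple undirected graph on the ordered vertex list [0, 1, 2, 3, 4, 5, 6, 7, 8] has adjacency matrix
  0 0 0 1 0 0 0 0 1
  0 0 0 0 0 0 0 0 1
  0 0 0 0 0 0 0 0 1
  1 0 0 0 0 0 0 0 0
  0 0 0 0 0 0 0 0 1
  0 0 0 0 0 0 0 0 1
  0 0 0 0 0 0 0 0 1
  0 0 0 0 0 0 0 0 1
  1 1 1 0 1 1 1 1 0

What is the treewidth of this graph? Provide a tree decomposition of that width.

Treewidth 1.
Bags: B1 = {2, 8}  B2 = {1, 8}  B3 = {6, 8}  B4 = {7, 8}  B5 = {4, 8}  B6 = {5, 8}  B7 = {0, 8}  B8 = {0, 3}
Tree: B1–B2, B2–B3, B3–B4, B3–B5, B1–B6, B5–B7, B7–B8

Each bag holds 2 vertices, so the decomposition has width 1, which upper-bounds the treewidth. Any graph with an edge has treewidth ≥ 1, and G has the edge 2–8. Hence tw(G) = 1 exactly.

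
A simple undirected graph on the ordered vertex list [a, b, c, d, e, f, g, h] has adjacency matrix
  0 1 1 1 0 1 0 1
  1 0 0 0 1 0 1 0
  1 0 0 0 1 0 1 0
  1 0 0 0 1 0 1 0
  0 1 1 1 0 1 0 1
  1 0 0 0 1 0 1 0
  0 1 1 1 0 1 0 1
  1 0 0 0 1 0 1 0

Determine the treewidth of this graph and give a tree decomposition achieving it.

Treewidth 3.
One such decomposition:
Bags: B1 = {a, c, e, g}  B2 = {a, e, f, g}  B3 = {a, d, e, g}  B4 = {a, b, e, g}  B5 = {a, e, g, h}
Tree: B1–B2, B2–B3, B3–B4, B4–B5

The largest bag has 4 vertices, giving width 3; this decomposition certifies tw(G) ≤ 3. For the lower bound: the 4 vertex sets {a,c}, {f,g}, {e}, {d} are disjoint, each induces a connected subgraph, and every pair is joined by at least one edge of G. Contracting each set to a single vertex therefore yields K_{4} as a minor, and since treewidth is minor-monotone, tw(G) ≥ tw(K_{4}) = 3. Hence tw(G) = 3 exactly.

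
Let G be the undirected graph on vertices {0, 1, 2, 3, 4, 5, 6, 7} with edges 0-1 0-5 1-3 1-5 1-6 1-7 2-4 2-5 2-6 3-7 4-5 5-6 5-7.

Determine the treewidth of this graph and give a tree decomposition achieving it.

Treewidth 2.
One such decomposition:
Bags: B1 = {2, 4, 5}  B2 = {2, 5, 6}  B3 = {1, 5, 6}  B4 = {0, 1, 5}  B5 = {1, 5, 7}  B6 = {1, 3, 7}
Tree: B1–B2, B2–B3, B3–B4, B3–B5, B5–B6

Each bag holds 3 vertices, so the decomposition has width 2, which upper-bounds the treewidth. For the lower bound, the 3 vertices {1, 3, 7} are pairwise adjacent, and any tree decomposition puts a clique entirely inside one bag — forcing width ≥ 2. The upper and lower bounds meet at 2, so that is the treewidth.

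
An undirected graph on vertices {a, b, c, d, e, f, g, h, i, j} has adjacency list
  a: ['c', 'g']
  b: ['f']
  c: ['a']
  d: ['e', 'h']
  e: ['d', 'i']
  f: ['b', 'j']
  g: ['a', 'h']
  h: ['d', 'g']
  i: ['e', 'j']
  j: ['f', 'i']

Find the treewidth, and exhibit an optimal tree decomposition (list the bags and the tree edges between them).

Treewidth 1.
One such decomposition:
Bags: B1 = {b, f}  B2 = {f, j}  B3 = {i, j}  B4 = {e, i}  B5 = {d, e}  B6 = {d, h}  B7 = {g, h}  B8 = {a, g}  B9 = {a, c}
Tree: B1–B2, B2–B3, B3–B4, B4–B5, B5–B6, B6–B7, B7–B8, B8–B9

The largest bag has 2 vertices, giving width 1; this decomposition certifies tw(G) ≤ 1. Since G has at least one edge (e.g. b–f), it is not an edgeless graph, so tw(G) ≥ 1. The upper and lower bounds meet at 1, so that is the treewidth.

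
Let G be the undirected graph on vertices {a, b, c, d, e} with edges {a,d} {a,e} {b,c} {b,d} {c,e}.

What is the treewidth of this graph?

A width-2 tree decomposition is:
Bags: B1 = {b, c, d}  B2 = {a, c, d}  B3 = {a, c, e}
Tree: B1–B2, B2–B3
Each bag holds 3 vertices, so the decomposition has width 2, which upper-bounds the treewidth. For the lower bound, G contains the cycle c–b–d–a–e–c, so G is not a forest; only forests have treewidth ≤ 1, hence tw(G) ≥ 2. Combining the bounds, tw(G) = 2.

2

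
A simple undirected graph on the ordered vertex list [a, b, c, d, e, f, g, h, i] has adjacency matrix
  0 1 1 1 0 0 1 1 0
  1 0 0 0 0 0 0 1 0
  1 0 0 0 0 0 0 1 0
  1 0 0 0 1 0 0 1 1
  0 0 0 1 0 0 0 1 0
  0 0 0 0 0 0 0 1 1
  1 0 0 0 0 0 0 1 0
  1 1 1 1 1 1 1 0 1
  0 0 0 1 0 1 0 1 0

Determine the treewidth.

A width-2 tree decomposition is:
Bags: B1 = {a, d, h}  B2 = {d, e, h}  B3 = {a, c, h}  B4 = {d, h, i}  B5 = {a, g, h}  B6 = {f, h, i}  B7 = {a, b, h}
Tree: B1–B2, B1–B3, B2–B4, B3–B5, B4–B6, B1–B7
The largest bag has 3 vertices, giving width 2; this decomposition certifies tw(G) ≤ 2. For the lower bound, the 3 vertices {a, d, h} are pairwise adjacent, and any tree decomposition puts a clique entirely inside one bag — forcing width ≥ 2. Hence tw(G) = 2 exactly.

2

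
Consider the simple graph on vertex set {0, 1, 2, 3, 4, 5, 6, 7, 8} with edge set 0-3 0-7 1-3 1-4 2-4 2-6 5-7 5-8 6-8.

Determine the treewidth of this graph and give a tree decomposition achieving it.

The largest bag has 3 vertices, giving width 2; this decomposition certifies tw(G) ≤ 2. For the lower bound, G contains the cycle 2–6–8–5–7–0–3–1–4–2, so G is not a forest; only forests have treewidth ≤ 1, hence tw(G) ≥ 2. Combining the bounds, tw(G) = 2.

Treewidth 2.
One such decomposition:
Bags: B1 = {2, 6, 8}  B2 = {2, 5, 8}  B3 = {2, 5, 7}  B4 = {0, 2, 7}  B5 = {0, 2, 3}  B6 = {1, 2, 3}  B7 = {1, 2, 4}
Tree: B1–B2, B2–B3, B3–B4, B4–B5, B5–B6, B6–B7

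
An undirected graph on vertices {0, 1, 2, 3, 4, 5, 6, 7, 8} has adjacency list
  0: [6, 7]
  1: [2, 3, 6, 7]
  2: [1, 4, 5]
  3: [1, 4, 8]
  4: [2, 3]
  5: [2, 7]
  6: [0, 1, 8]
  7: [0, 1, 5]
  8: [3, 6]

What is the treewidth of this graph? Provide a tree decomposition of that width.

Treewidth 3.
Bags: B1 = {0, 6, 7, 8}  B2 = {1, 6, 7, 8}  B3 = {1, 3, 7, 8}  B4 = {1, 3, 5, 7}  B5 = {1, 2, 3, 5}  B6 = {2, 3, 4, 5}
Tree: B1–B2, B2–B3, B3–B4, B4–B5, B5–B6

Every bag has size at most 4, so the width is 4 − 1 = 3 and tw(G) ≤ 3. For the lower bound: the 4 vertex sets {0,6,8}, {7}, {1}, {2,3,4,5} are disjoint, each induces a connected subgraph, and every pair is joined by at least one edge of G. Contracting each set to a single vertex therefore yields K_{4} as a minor, and since treewidth is minor-monotone, tw(G) ≥ tw(K_{4}) = 3. The upper and lower bounds meet at 3, so that is the treewidth.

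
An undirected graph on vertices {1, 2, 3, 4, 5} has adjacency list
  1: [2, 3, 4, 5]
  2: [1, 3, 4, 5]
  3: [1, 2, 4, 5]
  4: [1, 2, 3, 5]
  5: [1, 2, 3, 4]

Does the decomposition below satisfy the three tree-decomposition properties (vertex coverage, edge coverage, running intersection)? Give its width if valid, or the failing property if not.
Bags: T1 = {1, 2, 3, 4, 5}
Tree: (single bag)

Vertex coverage: the bags together contain {1, 2, 3, 4, 5}, the full vertex set. Edge coverage: each edge of G has both endpoints in at least one bag. Running intersection: for every vertex, the bags containing it form a connected subtree. All three properties hold, so this is a valid tree decomposition of width max|bag| − 1 = 4, and hence tw(G) ≤ 4.

Yes; width 4.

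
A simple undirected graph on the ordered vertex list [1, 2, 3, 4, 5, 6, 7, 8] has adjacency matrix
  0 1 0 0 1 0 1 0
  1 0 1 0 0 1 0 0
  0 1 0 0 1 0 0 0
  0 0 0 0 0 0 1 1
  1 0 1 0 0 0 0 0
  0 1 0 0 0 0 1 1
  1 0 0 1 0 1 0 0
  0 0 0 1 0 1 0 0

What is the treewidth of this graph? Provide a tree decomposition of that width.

Treewidth 2.
One optimal decomposition is:
Bags: B1 = {2, 3, 5}  B2 = {1, 2, 5}  B3 = {1, 2, 6}  B4 = {1, 6, 7}  B5 = {6, 7, 8}  B6 = {4, 7, 8}
Tree: B1–B2, B2–B3, B3–B4, B4–B5, B5–B6

Each bag holds 3 vertices, so the decomposition has width 2, which upper-bounds the treewidth. The edges 3–5–1–2–3 form a cycle, so G is not a tree and its treewidth is at least 2. Combining the bounds, tw(G) = 2.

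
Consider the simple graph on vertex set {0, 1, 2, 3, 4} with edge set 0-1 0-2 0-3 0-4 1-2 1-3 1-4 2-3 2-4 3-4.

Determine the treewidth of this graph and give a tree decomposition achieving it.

With just one bag of size 5, the width is 5 − 1 = 4, so tw(G) ≤ 4. On the other hand G contains the 5-clique {0, 1, 2, 3, 4}. A clique must lie in a single bag of any decomposition, so no decomposition can have width below 4. Hence tw(G) = 4 exactly.

Treewidth 4.
One optimal decomposition is:
Bags: B1 = {0, 1, 2, 3, 4}
Tree: (single bag)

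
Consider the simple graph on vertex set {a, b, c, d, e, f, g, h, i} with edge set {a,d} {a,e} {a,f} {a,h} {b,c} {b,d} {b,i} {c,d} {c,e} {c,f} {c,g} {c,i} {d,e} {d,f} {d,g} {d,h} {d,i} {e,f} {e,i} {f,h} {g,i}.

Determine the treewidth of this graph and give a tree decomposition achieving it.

Each bag holds 4 vertices, so the decomposition has width 3, which upper-bounds the treewidth. For the lower bound, the 4 vertices {a, d, f, h} are pairwise adjacent, and any tree decomposition puts a clique entirely inside one bag — forcing width ≥ 3. Therefore the treewidth is 3.

Treewidth 3.
Bags: B1 = {c, d, g, i}  B2 = {c, d, e, i}  B3 = {c, d, e, f}  B4 = {b, c, d, i}  B5 = {a, d, e, f}  B6 = {a, d, f, h}
Tree: B1–B2, B2–B3, B1–B4, B3–B5, B5–B6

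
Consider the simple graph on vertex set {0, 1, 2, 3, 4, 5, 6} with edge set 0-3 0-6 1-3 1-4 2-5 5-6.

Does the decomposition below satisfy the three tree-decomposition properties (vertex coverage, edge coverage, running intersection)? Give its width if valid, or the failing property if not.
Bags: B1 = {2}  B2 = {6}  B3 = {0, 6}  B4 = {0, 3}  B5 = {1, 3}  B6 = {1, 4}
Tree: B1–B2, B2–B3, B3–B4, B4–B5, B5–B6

A tree decomposition must satisfy three properties: every vertex lies in some bag; for every edge, both endpoints lie together in some bag; and for every vertex, the bags containing it form a connected subtree. Here vertex 5 appears in no bag, so the decomposition is invalid.

No — vertex 5 appears in no bag.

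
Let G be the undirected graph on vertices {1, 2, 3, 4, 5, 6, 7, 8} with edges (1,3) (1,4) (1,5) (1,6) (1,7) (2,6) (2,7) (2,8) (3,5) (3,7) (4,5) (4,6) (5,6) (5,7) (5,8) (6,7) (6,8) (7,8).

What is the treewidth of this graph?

3

A width-3 tree decomposition is:
Bags: B1 = {5, 6, 7, 8}  B2 = {2, 6, 7, 8}  B3 = {1, 5, 6, 7}  B4 = {1, 3, 5, 7}  B5 = {1, 4, 5, 6}
Tree: B1–B2, B1–B3, B3–B4, B3–B5
Every bag has size at most 4, so the width is 4 − 1 = 3 and tw(G) ≤ 3. Conversely, {2, 6, 7, 8} is a clique of size 4, and the vertices of any clique must share a bag in every tree decomposition; so some bag has ≥ 4 vertices and tw(G) ≥ 3. The upper and lower bounds meet at 3, so that is the treewidth.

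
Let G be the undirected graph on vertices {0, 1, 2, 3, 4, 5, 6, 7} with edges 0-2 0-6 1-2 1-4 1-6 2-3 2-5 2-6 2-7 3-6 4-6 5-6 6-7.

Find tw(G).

2

A width-2 tree decomposition is:
Bags: B1 = {0, 2, 6}  B2 = {2, 3, 6}  B3 = {1, 2, 6}  B4 = {1, 4, 6}  B5 = {2, 6, 7}  B6 = {2, 5, 6}
Tree: B1–B2, B1–B3, B3–B4, B3–B5, B5–B6
The largest bag has 3 vertices, giving width 2; this decomposition certifies tw(G) ≤ 2. Conversely, {0, 2, 6} is a clique of size 3, and the vertices of any clique must share a bag in every tree decomposition; so some bag has ≥ 3 vertices and tw(G) ≥ 2. Hence tw(G) = 2 exactly.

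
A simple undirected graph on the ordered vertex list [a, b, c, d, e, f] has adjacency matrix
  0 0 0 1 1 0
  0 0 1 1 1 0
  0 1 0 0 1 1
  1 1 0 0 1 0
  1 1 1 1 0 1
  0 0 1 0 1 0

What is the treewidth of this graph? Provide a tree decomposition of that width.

Treewidth 2.
One such decomposition:
Bags: B1 = {a, d, e}  B2 = {b, d, e}  B3 = {b, c, e}  B4 = {c, e, f}
Tree: B1–B2, B2–B3, B3–B4

The largest bag has 3 vertices, giving width 2; this decomposition certifies tw(G) ≤ 2. For the lower bound, the 3 vertices {a, d, e} are pairwise adjacent, and any tree decomposition puts a clique entirely inside one bag — forcing width ≥ 2. Therefore the treewidth is 2.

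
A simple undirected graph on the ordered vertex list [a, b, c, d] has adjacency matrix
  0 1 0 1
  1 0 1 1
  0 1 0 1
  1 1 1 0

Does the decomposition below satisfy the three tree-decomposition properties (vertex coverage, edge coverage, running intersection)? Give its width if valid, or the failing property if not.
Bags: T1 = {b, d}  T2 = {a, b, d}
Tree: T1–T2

No — vertex c appears in no bag.

A tree decomposition must satisfy three properties: every vertex lies in some bag; for every edge, both endpoints lie together in some bag; and for every vertex, the bags containing it form a connected subtree. Here vertex c appears in no bag, so the decomposition is invalid.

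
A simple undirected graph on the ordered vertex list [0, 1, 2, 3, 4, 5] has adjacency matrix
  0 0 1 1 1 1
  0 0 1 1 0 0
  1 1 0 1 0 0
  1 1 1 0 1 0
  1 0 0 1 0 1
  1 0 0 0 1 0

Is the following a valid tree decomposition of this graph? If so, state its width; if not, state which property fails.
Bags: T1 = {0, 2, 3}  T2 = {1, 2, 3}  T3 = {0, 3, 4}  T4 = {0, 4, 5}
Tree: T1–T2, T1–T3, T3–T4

Checking the three conditions: (i) the bags cover all of {0, 1, 2, 3, 4, 5}; (ii) for each edge, some bag contains both endpoints; (iii) the bags containing any fixed vertex form a subtree. All hold, so the decomposition is valid with width 3 − 1 = 2.

Yes; width 2.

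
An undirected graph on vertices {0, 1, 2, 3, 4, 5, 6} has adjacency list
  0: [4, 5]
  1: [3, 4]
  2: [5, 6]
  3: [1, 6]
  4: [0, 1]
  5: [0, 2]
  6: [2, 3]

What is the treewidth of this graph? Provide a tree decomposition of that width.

Treewidth 2.
Bags: B1 = {0, 2, 5}  B2 = {0, 2, 4}  B3 = {1, 2, 4}  B4 = {1, 2, 3}  B5 = {2, 3, 6}
Tree: B1–B2, B2–B3, B3–B4, B4–B5

The largest bag has 3 vertices, giving width 2; this decomposition certifies tw(G) ≤ 2. For the lower bound, G contains the cycle 2–5–0–4–1–3–6–2, so G is not a forest; only forests have treewidth ≤ 1, hence tw(G) ≥ 2. The upper and lower bounds meet at 2, so that is the treewidth.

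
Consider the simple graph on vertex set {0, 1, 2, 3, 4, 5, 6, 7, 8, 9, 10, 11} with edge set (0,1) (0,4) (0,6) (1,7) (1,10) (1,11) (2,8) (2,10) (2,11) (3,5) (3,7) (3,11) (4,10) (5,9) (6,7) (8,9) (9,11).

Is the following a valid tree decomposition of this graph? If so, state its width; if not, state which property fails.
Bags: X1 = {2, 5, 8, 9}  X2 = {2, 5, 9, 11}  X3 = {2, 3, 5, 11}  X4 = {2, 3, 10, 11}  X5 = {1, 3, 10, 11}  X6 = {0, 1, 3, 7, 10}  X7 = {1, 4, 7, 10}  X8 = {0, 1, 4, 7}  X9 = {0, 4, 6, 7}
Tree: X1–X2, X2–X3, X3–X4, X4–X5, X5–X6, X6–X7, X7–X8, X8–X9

A tree decomposition must satisfy three properties: every vertex lies in some bag; for every edge, both endpoints lie together in some bag; and for every vertex, the bags containing it form a connected subtree. Here bags containing vertex 0 are not connected in the tree, so the decomposition is invalid.

No — bags containing vertex 0 are not connected in the tree.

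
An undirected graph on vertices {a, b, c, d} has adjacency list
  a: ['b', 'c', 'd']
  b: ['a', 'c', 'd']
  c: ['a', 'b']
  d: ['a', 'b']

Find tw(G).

A width-2 tree decomposition is:
Bags: B1 = {a, b, d}  B2 = {a, b, c}
Tree: B1–B2
The largest bag has 3 vertices, giving width 2; this decomposition certifies tw(G) ≤ 2. Conversely, {a, b, d} is a clique of size 3, and the vertices of any clique must share a bag in every tree decomposition; so some bag has ≥ 3 vertices and tw(G) ≥ 2. Combining the bounds, tw(G) = 2.

2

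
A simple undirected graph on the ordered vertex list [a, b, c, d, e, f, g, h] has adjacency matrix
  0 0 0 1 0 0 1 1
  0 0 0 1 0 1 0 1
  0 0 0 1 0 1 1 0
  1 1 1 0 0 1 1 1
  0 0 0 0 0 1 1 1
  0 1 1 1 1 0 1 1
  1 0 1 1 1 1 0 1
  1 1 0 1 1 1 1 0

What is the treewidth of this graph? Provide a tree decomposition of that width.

Every bag has size at most 4, so the width is 4 − 1 = 3 and tw(G) ≤ 3. Conversely, {a, d, g, h} is a clique of size 4, and the vertices of any clique must share a bag in every tree decomposition; so some bag has ≥ 4 vertices and tw(G) ≥ 3. Therefore the treewidth is 3.

Treewidth 3.
Bags: B1 = {b, d, f, h}  B2 = {d, f, g, h}  B3 = {e, f, g, h}  B4 = {c, d, f, g}  B5 = {a, d, g, h}
Tree: B1–B2, B2–B3, B2–B4, B2–B5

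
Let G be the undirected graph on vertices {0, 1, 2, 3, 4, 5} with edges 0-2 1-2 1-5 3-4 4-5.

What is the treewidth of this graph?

A width-1 tree decomposition is:
Bags: B1 = {0, 2}  B2 = {1, 2}  B3 = {1, 5}  B4 = {4, 5}  B5 = {3, 4}
Tree: B1–B2, B2–B3, B3–B4, B4–B5
The largest bag has 2 vertices, giving width 1; this decomposition certifies tw(G) ≤ 1. Since G has at least one edge (e.g. 0–2), it is not an edgeless graph, so tw(G) ≥ 1. Hence tw(G) = 1 exactly.

1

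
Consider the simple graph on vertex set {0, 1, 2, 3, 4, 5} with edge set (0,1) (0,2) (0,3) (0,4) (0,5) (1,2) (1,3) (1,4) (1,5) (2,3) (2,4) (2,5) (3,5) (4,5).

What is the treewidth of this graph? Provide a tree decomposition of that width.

Treewidth 4.
One optimal decomposition is:
Bags: B1 = {0, 1, 2, 3, 5}  B2 = {0, 1, 2, 4, 5}
Tree: B1–B2

Each bag holds 5 vertices, so the decomposition has width 4, which upper-bounds the treewidth. On the other hand G contains the 5-clique {0, 1, 2, 3, 5}. A clique must lie in a single bag of any decomposition, so no decomposition can have width below 4. The upper and lower bounds meet at 4, so that is the treewidth.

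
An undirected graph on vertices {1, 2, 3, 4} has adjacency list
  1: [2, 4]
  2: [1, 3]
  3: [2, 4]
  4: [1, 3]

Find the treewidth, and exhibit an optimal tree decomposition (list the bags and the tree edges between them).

Every bag has size at most 3, so the width is 3 − 1 = 2 and tw(G) ≤ 2. Since 4–1–2–3–4 is a cycle in G, G is not acyclic. Forests are exactly the graphs of treewidth ≤ 1, so tw(G) ≥ 2. Therefore the treewidth is 2.

Treewidth 2.
One optimal decomposition is:
Bags: B1 = {1, 2, 4}  B2 = {2, 3, 4}
Tree: B1–B2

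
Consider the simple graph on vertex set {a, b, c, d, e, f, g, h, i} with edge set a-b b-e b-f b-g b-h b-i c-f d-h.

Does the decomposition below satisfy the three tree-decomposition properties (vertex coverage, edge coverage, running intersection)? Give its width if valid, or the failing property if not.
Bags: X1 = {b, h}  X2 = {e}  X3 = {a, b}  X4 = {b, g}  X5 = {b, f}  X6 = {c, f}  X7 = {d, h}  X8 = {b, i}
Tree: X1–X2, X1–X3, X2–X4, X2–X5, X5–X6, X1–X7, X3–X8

A tree decomposition must satisfy three properties: every vertex lies in some bag; for every edge, both endpoints lie together in some bag; and for every vertex, the bags containing it form a connected subtree. Here edge (b,e) lies in no bag, so the decomposition is invalid.

No — edge (b,e) lies in no bag.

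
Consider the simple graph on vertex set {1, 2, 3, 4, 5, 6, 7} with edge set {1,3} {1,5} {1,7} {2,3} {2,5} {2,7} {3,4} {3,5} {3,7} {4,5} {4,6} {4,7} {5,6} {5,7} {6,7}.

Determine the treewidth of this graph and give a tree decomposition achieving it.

The largest bag has 4 vertices, giving width 3; this decomposition certifies tw(G) ≤ 3. For the lower bound, the 4 vertices {1, 3, 5, 7} are pairwise adjacent, and any tree decomposition puts a clique entirely inside one bag — forcing width ≥ 3. Therefore the treewidth is 3.

Treewidth 3.
One such decomposition:
Bags: B1 = {2, 3, 5, 7}  B2 = {1, 3, 5, 7}  B3 = {3, 4, 5, 7}  B4 = {4, 5, 6, 7}
Tree: B1–B2, B2–B3, B3–B4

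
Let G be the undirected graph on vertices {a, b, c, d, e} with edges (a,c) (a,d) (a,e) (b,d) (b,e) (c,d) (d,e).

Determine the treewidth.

A width-2 tree decomposition is:
Bags: B1 = {a, c, d}  B2 = {a, d, e}  B3 = {b, d, e}
Tree: B1–B2, B2–B3
Each bag holds 3 vertices, so the decomposition has width 2, which upper-bounds the treewidth. Conversely, {a, d, e} is a clique of size 3, and the vertices of any clique must share a bag in every tree decomposition; so some bag has ≥ 3 vertices and tw(G) ≥ 2. Combining the bounds, tw(G) = 2.

2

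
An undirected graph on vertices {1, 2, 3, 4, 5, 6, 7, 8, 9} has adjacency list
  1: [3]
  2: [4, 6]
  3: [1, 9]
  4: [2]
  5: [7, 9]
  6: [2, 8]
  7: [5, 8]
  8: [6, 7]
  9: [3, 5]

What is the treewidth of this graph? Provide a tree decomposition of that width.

The largest bag has 2 vertices, giving width 1; this decomposition certifies tw(G) ≤ 1. Any graph with an edge has treewidth ≥ 1, and G has the edge 4–2. The upper and lower bounds meet at 1, so that is the treewidth.

Treewidth 1.
One such decomposition:
Bags: B1 = {2, 4}  B2 = {2, 6}  B3 = {6, 8}  B4 = {7, 8}  B5 = {5, 7}  B6 = {5, 9}  B7 = {3, 9}  B8 = {1, 3}
Tree: B1–B2, B2–B3, B3–B4, B4–B5, B5–B6, B6–B7, B7–B8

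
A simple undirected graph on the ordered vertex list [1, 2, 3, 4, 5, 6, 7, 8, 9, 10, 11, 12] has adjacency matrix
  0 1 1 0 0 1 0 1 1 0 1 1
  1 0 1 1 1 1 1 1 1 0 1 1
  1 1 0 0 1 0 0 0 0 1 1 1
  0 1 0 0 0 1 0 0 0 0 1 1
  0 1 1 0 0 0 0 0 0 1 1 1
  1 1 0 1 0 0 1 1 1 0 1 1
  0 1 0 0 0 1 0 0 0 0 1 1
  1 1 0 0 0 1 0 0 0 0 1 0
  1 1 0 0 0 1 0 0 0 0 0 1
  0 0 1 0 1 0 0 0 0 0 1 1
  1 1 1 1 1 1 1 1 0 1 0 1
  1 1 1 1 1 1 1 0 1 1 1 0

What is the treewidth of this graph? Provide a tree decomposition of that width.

Every bag has size at most 5, so the width is 5 − 1 = 4 and tw(G) ≤ 4. For the lower bound, the 5 vertices {1, 2, 6, 9, 12} are pairwise adjacent, and any tree decomposition puts a clique entirely inside one bag — forcing width ≥ 4. Combining the bounds, tw(G) = 4.

Treewidth 4.
One such decomposition:
Bags: B1 = {1, 2, 3, 11, 12}  B2 = {1, 2, 6, 11, 12}  B3 = {2, 3, 5, 11, 12}  B4 = {1, 2, 6, 8, 11}  B5 = {1, 2, 6, 9, 12}  B6 = {2, 4, 6, 11, 12}  B7 = {2, 6, 7, 11, 12}  B8 = {3, 5, 10, 11, 12}
Tree: B1–B2, B1–B3, B2–B4, B2–B5, B2–B6, B2–B7, B3–B8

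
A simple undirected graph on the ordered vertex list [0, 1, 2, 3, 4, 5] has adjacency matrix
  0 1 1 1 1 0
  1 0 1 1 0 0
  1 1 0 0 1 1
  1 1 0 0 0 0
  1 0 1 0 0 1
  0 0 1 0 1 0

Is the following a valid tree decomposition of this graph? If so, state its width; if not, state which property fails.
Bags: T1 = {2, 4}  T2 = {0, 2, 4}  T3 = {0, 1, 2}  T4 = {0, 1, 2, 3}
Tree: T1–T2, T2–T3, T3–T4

No — vertex 5 appears in no bag.

A tree decomposition must satisfy three properties: every vertex lies in some bag; for every edge, both endpoints lie together in some bag; and for every vertex, the bags containing it form a connected subtree. Here vertex 5 appears in no bag, so the decomposition is invalid.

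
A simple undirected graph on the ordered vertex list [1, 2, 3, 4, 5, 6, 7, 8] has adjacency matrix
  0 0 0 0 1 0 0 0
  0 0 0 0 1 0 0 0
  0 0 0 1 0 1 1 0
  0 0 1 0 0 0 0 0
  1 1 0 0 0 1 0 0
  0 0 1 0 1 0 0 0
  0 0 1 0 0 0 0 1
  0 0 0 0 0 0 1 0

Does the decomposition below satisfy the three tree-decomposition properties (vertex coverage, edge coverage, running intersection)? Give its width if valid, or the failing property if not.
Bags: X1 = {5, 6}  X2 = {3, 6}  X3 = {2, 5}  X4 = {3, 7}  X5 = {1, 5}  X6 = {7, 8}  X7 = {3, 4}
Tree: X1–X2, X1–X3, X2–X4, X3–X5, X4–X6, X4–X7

Yes; width 1.

Every vertex of G appears in some bag (union = {1, 2, 3, 4, 5, 6, 7, 8}); every edge is covered by a bag; and for each vertex v the set of bags containing v is connected in the bag tree. The decomposition is therefore valid. The largest bag has 2 vertices, so the width is 1.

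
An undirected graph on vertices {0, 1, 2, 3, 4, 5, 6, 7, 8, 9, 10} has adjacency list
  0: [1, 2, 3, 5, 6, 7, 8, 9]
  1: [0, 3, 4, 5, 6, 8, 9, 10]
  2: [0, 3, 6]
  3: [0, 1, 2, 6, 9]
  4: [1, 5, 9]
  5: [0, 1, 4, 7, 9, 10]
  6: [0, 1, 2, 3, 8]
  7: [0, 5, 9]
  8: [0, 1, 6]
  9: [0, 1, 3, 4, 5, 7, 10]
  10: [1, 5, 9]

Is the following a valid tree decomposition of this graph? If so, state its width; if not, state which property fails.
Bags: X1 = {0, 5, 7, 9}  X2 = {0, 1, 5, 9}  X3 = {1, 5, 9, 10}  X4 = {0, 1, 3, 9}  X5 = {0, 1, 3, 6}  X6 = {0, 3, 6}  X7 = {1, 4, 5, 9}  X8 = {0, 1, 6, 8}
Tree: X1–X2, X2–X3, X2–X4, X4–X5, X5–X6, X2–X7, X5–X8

No — vertex 2 appears in no bag.

A tree decomposition must satisfy three properties: every vertex lies in some bag; for every edge, both endpoints lie together in some bag; and for every vertex, the bags containing it form a connected subtree. Here vertex 2 appears in no bag, so the decomposition is invalid.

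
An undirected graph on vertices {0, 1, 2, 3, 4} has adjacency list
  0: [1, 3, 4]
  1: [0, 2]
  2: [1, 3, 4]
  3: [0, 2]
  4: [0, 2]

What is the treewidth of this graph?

A width-2 tree decomposition is:
Bags: B1 = {0, 1, 2}  B2 = {0, 2, 4}  B3 = {0, 2, 3}
Tree: B1–B2, B2–B3
Each bag holds 3 vertices, so the decomposition has width 2, which upper-bounds the treewidth. Since 1–0–4–2–1 is a cycle in G, G is not acyclic. Forests are exactly the graphs of treewidth ≤ 1, so tw(G) ≥ 2. Combining the bounds, tw(G) = 2.

2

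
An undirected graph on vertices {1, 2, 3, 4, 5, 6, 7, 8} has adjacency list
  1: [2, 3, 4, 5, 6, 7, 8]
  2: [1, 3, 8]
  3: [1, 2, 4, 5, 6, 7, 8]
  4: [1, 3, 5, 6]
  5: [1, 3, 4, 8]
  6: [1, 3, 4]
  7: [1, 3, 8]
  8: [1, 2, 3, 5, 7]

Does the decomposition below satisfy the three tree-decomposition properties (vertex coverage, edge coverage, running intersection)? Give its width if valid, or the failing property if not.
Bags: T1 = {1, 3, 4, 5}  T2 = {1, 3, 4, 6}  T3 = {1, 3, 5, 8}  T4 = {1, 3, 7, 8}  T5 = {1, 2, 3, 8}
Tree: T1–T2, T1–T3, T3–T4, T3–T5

Yes; width 3.

Every vertex of G appears in some bag (union = {1, 2, 3, 4, 5, 6, 7, 8}); every edge is covered by a bag; and for each vertex v the set of bags containing v is connected in the bag tree. The decomposition is therefore valid. The largest bag has 4 vertices, so the width is 3.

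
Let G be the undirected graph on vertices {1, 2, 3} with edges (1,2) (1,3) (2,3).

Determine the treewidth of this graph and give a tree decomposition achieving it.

A single bag containing all 3 vertices is trivially a valid decomposition of width 2. On the other hand G contains the 3-clique {1, 2, 3}. A clique must lie in a single bag of any decomposition, so no decomposition can have width below 2. Combining the bounds, tw(G) = 2.

Treewidth 2.
One such decomposition:
Bags: B1 = {1, 2, 3}
Tree: (single bag)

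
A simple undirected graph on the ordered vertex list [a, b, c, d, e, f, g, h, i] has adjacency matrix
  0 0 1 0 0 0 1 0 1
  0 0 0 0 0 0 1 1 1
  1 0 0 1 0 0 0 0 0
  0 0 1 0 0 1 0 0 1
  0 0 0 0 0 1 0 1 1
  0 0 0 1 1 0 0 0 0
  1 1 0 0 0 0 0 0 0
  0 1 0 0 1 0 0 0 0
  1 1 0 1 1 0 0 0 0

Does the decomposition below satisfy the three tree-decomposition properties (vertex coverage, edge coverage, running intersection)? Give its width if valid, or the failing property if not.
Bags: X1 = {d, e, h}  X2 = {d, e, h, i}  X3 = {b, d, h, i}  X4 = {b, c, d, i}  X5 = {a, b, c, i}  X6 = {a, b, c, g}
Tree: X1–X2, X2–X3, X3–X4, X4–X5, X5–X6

A tree decomposition must satisfy three properties: every vertex lies in some bag; for every edge, both endpoints lie together in some bag; and for every vertex, the bags containing it form a connected subtree. Here vertex f appears in no bag, so the decomposition is invalid.

No — vertex f appears in no bag.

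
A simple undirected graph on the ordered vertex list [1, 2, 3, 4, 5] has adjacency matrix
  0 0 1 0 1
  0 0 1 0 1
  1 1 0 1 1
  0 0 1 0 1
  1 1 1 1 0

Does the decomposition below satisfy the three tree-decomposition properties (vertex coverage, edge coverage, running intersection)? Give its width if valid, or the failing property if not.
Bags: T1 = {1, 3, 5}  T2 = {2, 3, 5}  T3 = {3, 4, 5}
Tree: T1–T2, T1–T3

Vertex coverage: the bags together contain {1, 2, 3, 4, 5}, the full vertex set. Edge coverage: each edge of G has both endpoints in at least one bag. Running intersection: for every vertex, the bags containing it form a connected subtree. All three properties hold, so this is a valid tree decomposition of width max|bag| − 1 = 2, and hence tw(G) ≤ 2.

Yes; width 2.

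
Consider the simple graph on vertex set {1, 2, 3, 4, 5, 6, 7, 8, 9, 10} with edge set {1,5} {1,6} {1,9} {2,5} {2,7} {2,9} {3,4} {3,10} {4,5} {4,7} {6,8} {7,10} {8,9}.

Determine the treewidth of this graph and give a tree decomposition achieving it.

Treewidth 2.
One optimal decomposition is:
Bags: B1 = {3, 4, 10}  B2 = {4, 7, 10}  B3 = {4, 5, 7}  B4 = {2, 5, 7}  B5 = {1, 2, 5}  B6 = {1, 2, 9}  B7 = {1, 6, 9}  B8 = {6, 8, 9}
Tree: B1–B2, B2–B3, B3–B4, B4–B5, B5–B6, B6–B7, B7–B8

Every bag has size at most 3, so the width is 3 − 1 = 2 and tw(G) ≤ 2. Since 3–10–7–4–3 is a cycle in G, G is not acyclic. Forests are exactly the graphs of treewidth ≤ 1, so tw(G) ≥ 2. The upper and lower bounds meet at 2, so that is the treewidth.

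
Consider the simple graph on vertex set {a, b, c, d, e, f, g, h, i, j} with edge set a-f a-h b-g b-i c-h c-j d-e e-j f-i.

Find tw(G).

A width-1 tree decomposition is:
Bags: B1 = {b, g}  B2 = {b, i}  B3 = {f, i}  B4 = {a, f}  B5 = {a, h}  B6 = {c, h}  B7 = {c, j}  B8 = {e, j}  B9 = {d, e}
Tree: B1–B2, B2–B3, B3–B4, B4–B5, B5–B6, B6–B7, B7–B8, B8–B9
Every bag has size at most 2, so the width is 2 − 1 = 1 and tw(G) ≤ 1. G has an edge, so its treewidth is at least 1. Combining the bounds, tw(G) = 1.

1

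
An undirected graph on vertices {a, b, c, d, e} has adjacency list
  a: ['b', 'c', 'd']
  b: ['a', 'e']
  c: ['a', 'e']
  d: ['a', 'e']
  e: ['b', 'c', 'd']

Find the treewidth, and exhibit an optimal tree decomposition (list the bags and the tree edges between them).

Treewidth 2.
Bags: B1 = {a, d, e}  B2 = {a, c, e}  B3 = {a, b, e}
Tree: B1–B2, B2–B3

Every bag has size at most 3, so the width is 3 − 1 = 2 and tw(G) ≤ 2. Since a–d–e–c–a is a cycle in G, G is not acyclic. Forests are exactly the graphs of treewidth ≤ 1, so tw(G) ≥ 2. The upper and lower bounds meet at 2, so that is the treewidth.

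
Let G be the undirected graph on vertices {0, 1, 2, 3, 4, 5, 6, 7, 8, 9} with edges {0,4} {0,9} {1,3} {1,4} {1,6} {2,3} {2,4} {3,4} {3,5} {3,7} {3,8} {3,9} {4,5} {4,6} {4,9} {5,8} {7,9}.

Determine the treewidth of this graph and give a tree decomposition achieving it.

Treewidth 2.
One such decomposition:
Bags: B1 = {3, 4, 5}  B2 = {1, 3, 4}  B3 = {2, 3, 4}  B4 = {3, 4, 9}  B5 = {3, 5, 8}  B6 = {0, 4, 9}  B7 = {3, 7, 9}  B8 = {1, 4, 6}
Tree: B1–B2, B2–B3, B2–B4, B1–B5, B4–B6, B4–B7, B2–B8

Every bag has size at most 3, so the width is 3 − 1 = 2 and tw(G) ≤ 2. On the other hand G contains the 3-clique {0, 4, 9}. A clique must lie in a single bag of any decomposition, so no decomposition can have width below 2. Therefore the treewidth is 2.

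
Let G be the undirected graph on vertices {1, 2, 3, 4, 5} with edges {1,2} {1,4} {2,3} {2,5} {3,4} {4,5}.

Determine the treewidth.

2

A width-2 tree decomposition is:
Bags: B1 = {2, 3, 4}  B2 = {2, 4, 5}  B3 = {1, 2, 4}
Tree: B1–B2, B2–B3
Each bag holds 3 vertices, so the decomposition has width 2, which upper-bounds the treewidth. For the lower bound, G contains the cycle 3–2–5–4–3, so G is not a forest; only forests have treewidth ≤ 1, hence tw(G) ≥ 2. Hence tw(G) = 2 exactly.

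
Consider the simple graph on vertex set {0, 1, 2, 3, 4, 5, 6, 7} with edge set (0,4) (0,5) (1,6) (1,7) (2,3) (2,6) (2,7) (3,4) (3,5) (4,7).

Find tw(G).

A width-2 tree decomposition is:
Bags: B1 = {0, 4, 5}  B2 = {3, 4, 5}  B3 = {3, 4, 7}  B4 = {2, 3, 7}  B5 = {1, 2, 7}  B6 = {1, 2, 6}
Tree: B1–B2, B2–B3, B3–B4, B4–B5, B5–B6
Each bag holds 3 vertices, so the decomposition has width 2, which upper-bounds the treewidth. The edges 0–5–3–4–0 form a cycle, so G is not a tree and its treewidth is at least 2. The upper and lower bounds meet at 2, so that is the treewidth.

2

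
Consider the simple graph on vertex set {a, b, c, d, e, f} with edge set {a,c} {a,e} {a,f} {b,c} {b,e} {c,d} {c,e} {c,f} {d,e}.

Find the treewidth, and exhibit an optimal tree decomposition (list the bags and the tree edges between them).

Each bag holds 3 vertices, so the decomposition has width 2, which upper-bounds the treewidth. Conversely, {c, d, e} is a clique of size 3, and the vertices of any clique must share a bag in every tree decomposition; so some bag has ≥ 3 vertices and tw(G) ≥ 2. The upper and lower bounds meet at 2, so that is the treewidth.

Treewidth 2.
One such decomposition:
Bags: B1 = {c, d, e}  B2 = {a, c, e}  B3 = {a, c, f}  B4 = {b, c, e}
Tree: B1–B2, B2–B3, B1–B4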